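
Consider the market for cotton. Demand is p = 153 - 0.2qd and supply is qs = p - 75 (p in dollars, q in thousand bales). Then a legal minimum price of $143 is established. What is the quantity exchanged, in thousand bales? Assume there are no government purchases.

50

Rearranging demand gives qd = 765 - 5p. Equilibrium: 765 - 5p = p - 75, so 840 = 6p and p* = 140, q* = 65.
The floor of 143 is above the equilibrium price 140, so it binds.
At p = 143: qd = 765 - 5·143 = 50 and qs = 143 - 75 = 68.
The quantity actually transacted is the short side, demand: 50.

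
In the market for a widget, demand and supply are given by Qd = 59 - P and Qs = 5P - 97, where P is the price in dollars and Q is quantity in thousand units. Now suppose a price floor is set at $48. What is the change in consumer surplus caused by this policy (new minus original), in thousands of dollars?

Equilibrium: 59 - P = 5P - 97, so 156 = 6P and P* = 26, Q* = 33.
Since 48 > 26, the floor is binding.
At P = 48: Qd = 59 - 48 = 11 and Qs = 5·48 - 97 = 143.
Consumer surplus without the control is ½ · (59 - 26) · 33 = 544.5.
With the floor, consumers buy 11 units at 48, so CS = ½ · (59 - 48) · 11 = 60.5.
Change in consumer surplus = 60.5 - 544.5 = -484.

-484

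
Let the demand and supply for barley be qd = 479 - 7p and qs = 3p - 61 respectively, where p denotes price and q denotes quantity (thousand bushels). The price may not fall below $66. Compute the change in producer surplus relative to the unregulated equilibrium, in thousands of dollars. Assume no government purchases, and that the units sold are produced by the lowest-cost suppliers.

-972

In a free market, 479 - 7p = 3p - 61 gives the equilibrium p* = 54, q* = 101.
The floor of 66 is above the equilibrium price 54, so it binds.
At p = 66: qd = 479 - 7·66 = 17 and qs = 3·66 - 61 = 137.
Producer surplus without the control is ½ · (54 - 61/3) · 101 = 10201/6.
With the floor, 17 units are sold at 66. The supply price at q = 17 is 26, so PS = ½ · [(66 - 61/3) + (66 - 26)] · 17 = 4369/6.
Change in producer surplus = 4369/6 - 10201/6 = -972.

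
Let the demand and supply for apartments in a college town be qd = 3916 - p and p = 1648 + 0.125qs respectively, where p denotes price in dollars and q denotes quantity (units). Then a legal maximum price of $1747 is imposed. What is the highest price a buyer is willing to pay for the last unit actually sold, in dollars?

3124

Rearranging supply gives qs = 8p - 13184. Without the control the market clears where 3916 - p = 8p - 13184, i.e. p* = 1900 and q* = 2016.
The ceiling of 1747 is below the equilibrium price 1900, so it binds.
At p = 1747: qd = 3916 - 1747 = 2169 and qs = 8·1747 - 13184 = 792.
Only 792 units reach the market. On the demand curve, the marginal buyer's willingness to pay at q = 792 is (3916 - 792) = 3124.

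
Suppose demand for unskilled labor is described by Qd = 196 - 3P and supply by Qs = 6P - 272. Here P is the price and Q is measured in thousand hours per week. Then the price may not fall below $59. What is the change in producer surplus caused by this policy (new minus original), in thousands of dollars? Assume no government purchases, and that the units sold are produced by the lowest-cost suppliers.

In a free market, 196 - 3P = 6P - 272 gives the equilibrium P* = 52, Q* = 40.
The floor of 59 is above the equilibrium price 52, so it binds.
At P = 59: Qd = 196 - 3·59 = 19 and Qs = 6·59 - 272 = 82.
Producer surplus without the control is ½ · (52 - 136/3) · 40 = 400/3.
With the floor, 19 units are sold at 59. The supply price at Q = 19 is 48.5, so PS = ½ · [(59 - 136/3) + (59 - 48.5)] · 19 = 2755/12.
Change in producer surplus = 2755/12 - 400/3 = 96.25.

96.25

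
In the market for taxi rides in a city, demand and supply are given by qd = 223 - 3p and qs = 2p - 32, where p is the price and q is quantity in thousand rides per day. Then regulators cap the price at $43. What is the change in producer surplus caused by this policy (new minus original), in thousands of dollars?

-496

Setting quantity demanded equal to quantity supplied, 223 - 3p = 2p - 32, gives p* = 51 and q* = 70.
The ceiling of 43 is below the equilibrium price 51, so it binds.
At p = 43: qd = 223 - 3·43 = 94 and qs = 2·43 - 32 = 54.
Producer surplus without the control is ½ · (51 - 16) · 70 = 1225.
With the ceiling, producers sell 54 units at 43, so PS = ½ · (43 - 16) · 54 = 729.
Change in producer surplus = 729 - 1225 = -496.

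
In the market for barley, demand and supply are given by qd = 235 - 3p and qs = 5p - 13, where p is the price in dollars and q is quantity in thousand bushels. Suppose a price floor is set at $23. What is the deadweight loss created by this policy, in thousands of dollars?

Equilibrium: 235 - 3p = 5p - 13, so 248 = 8p and p* = 31, q* = 142.
Since 23 is below p* = 31, the floor does not bind and the free-market outcome prevails.
Since the control does not bind, no trades are prevented and deadweight loss is zero.

0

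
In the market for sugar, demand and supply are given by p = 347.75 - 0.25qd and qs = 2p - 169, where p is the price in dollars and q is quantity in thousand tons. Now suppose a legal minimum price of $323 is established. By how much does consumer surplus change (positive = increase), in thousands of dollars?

-14175

Rearranging demand gives qd = 1391 - 4p. Setting quantity demanded equal to quantity supplied, 1391 - 4p = 2p - 169, gives p* = 260 and q* = 351.
Because the floor (323) lies above the market-clearing price, it is binding.
At p = 323: qd = 1391 - 4·323 = 99 and qs = 2·323 - 169 = 477.
Consumer surplus without the control is ½ · (347.75 - 260) · 351 = 15400.125.
With the floor, consumers buy 99 units at 323, so CS = ½ · (347.75 - 323) · 99 = 1225.125.
Change in consumer surplus = 1225.125 - 15400.125 = -14175.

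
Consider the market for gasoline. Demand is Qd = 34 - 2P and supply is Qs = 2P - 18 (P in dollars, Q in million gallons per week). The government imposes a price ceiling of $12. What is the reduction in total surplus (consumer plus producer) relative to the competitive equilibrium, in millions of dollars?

Equilibrium: 34 - 2P = 2P - 18, so 52 = 4P and P* = 13, Q* = 8.
Because the ceiling (12) lies below the market-clearing price, it is binding.
At P = 12: Qd = 34 - 2·12 = 10 and Qs = 2·12 - 18 = 6.
Quantity traded falls to 6. At Q = 6 the demand price is (34 - 6)/2 = 14 and the supply price is (18 + 6)/2 = 12.
Deadweight loss = ½ · (14 - 12) · (8 - 6) = ½ · 2 · 2 = 2.

2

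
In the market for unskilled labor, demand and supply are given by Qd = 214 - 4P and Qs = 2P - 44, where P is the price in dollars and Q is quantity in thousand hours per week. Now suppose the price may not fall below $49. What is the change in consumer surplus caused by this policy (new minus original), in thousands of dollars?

Without the control the market clears where 214 - 4P = 2P - 44, i.e. P* = 43 and Q* = 42.
Since 49 > 43, the floor is binding.
At P = 49: Qd = 214 - 4·49 = 18 and Qs = 2·49 - 44 = 54.
Consumer surplus without the control is ½ · (53.5 - 43) · 42 = 220.5.
With the floor, consumers buy 18 units at 49, so CS = ½ · (53.5 - 49) · 18 = 40.5.
Change in consumer surplus = 40.5 - 220.5 = -180.

-180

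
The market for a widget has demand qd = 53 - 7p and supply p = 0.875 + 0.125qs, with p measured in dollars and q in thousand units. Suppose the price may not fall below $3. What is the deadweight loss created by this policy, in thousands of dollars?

Rearranging supply gives qs = 8p - 7. Equilibrium: 53 - 7p = 8p - 7, so 60 = 15p and p* = 4, q* = 25.
The floor of 3 is below the equilibrium price 4, so it is not binding; the market clears at p* = 4, q* = 25.
Since the control does not bind, no trades are prevented and deadweight loss is zero.

0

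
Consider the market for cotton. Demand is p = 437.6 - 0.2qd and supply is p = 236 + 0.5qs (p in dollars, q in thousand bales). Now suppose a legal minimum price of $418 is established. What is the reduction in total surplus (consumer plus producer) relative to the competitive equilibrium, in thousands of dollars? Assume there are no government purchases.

12635

Rearranging demand gives qd = 2188 - 5p; rearranging supply gives qs = 2p - 472. In a free market, 2188 - 5p = 2p - 472 gives the equilibrium p* = 380, q* = 288.
Because the floor (418) lies above the market-clearing price, it is binding.
At p = 418: qd = 2188 - 5·418 = 98 and qs = 2·418 - 472 = 364.
Quantity traded falls to 98. At q = 98 the demand price is (2188 - 98)/5 = 418 and the supply price is (472 + 98)/2 = 285.
Deadweight loss = ½ · (418 - 285) · (288 - 98) = ½ · 133 · 190 = 12635.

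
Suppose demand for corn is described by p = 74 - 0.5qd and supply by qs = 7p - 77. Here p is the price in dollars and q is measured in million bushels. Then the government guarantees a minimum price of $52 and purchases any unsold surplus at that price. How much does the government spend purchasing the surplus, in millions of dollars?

Rearranging demand gives qd = 148 - 2p. Equilibrium: 148 - 2p = 7p - 77, so 225 = 9p and p* = 25, q* = 98.
Because the floor (52) lies above the market-clearing price, it is binding.
At p = 52: qd = 148 - 2·52 = 44 and qs = 7·52 - 77 = 287.
Surplus = qs - qd = 243.
Government expenditure = surplus × support price = 243 × 52 = 12636.

12636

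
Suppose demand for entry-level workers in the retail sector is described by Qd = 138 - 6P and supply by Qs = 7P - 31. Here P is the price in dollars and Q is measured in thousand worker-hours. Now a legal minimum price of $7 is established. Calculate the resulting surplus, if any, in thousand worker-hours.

In a free market, 138 - 6P = 7P - 31 gives the equilibrium P* = 13, Q* = 60.
The floor of 7 is below the equilibrium price 13, so it is not binding; the market clears at P* = 13, Q* = 60.
Since the control does not bind, there is no surplus.

0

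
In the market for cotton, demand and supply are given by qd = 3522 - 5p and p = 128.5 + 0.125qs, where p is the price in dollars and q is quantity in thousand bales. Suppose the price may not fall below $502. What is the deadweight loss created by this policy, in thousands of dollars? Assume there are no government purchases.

93860

Rearranging supply gives qs = 8p - 1028. Equilibrium: 3522 - 5p = 8p - 1028, so 4550 = 13p and p* = 350, q* = 1772.
Because the floor (502) lies above the market-clearing price, it is binding.
At p = 502: qd = 3522 - 5·502 = 1012 and qs = 8·502 - 1028 = 2988.
Quantity traded falls to 1012. At q = 1012 the demand price is (3522 - 1012)/5 = 502 and the supply price is (1028 + 1012)/8 = 255.
Deadweight loss = ½ · (502 - 255) · (1772 - 1012) = ½ · 247 · 760 = 93860.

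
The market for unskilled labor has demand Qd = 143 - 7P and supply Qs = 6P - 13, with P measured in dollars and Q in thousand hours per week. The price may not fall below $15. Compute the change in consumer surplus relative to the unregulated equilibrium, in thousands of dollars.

Without the control the market clears where 143 - 7P = 6P - 13, i.e. P* = 12 and Q* = 59.
Since 15 > 12, the floor is binding.
At P = 15: Qd = 143 - 7·15 = 38 and Qs = 6·15 - 13 = 77.
Consumer surplus without the control is ½ · (143/7 - 12) · 59 = 3481/14.
With the floor, consumers buy 38 units at 15, so CS = ½ · (143/7 - 15) · 38 = 722/7.
Change in consumer surplus = 722/7 - 3481/14 = -145.5.

-145.5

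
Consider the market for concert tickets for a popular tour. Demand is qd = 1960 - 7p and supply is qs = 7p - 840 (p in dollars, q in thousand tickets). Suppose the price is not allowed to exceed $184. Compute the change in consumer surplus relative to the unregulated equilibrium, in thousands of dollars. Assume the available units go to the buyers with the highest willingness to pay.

Without the control the market clears where 1960 - 7p = 7p - 840, i.e. p* = 200 and q* = 560.
Because the ceiling (184) lies below the market-clearing price, it is binding.
At p = 184: qd = 1960 - 7·184 = 672 and qs = 7·184 - 840 = 448.
Consumer surplus without the control is ½ · (280 - 200) · 560 = 22400.
With the ceiling, 448 units are sold at 184 (assume they go to the highest-value buyers). The demand price at q = 448 is 216, so CS = ½ · [(280 - 184) + (216 - 184)] · 448 = 28672.
Change in consumer surplus = 28672 - 22400 = 6272.

6272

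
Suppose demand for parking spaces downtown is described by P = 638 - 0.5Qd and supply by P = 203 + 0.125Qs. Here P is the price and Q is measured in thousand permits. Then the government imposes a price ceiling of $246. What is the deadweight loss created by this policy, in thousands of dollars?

38720

Rearranging demand gives Qd = 1276 - 2P; rearranging supply gives Qs = 8P - 1624. In a free market, 1276 - 2P = 8P - 1624 gives the equilibrium P* = 290, Q* = 696.
Since 246 < 290, the ceiling is binding.
At P = 246: Qd = 1276 - 2·246 = 784 and Qs = 8·246 - 1624 = 344.
Quantity traded falls to 344. At Q = 344 the demand price is (1276 - 344)/2 = 466 and the supply price is (1624 + 344)/8 = 246.
Deadweight loss = ½ · (466 - 246) · (696 - 344) = ½ · 220 · 352 = 38720.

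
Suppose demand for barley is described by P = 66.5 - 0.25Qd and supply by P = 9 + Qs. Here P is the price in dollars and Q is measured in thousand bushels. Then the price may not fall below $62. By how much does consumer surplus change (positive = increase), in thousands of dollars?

-224

Rearranging demand gives Qd = 266 - 4P; rearranging supply gives Qs = P - 9. In a free market, 266 - 4P = P - 9 gives the equilibrium P* = 55, Q* = 46.
The floor of 62 is above the equilibrium price 55, so it binds.
At P = 62: Qd = 266 - 4·62 = 18 and Qs = 62 - 9 = 53.
Consumer surplus without the control is ½ · (66.5 - 55) · 46 = 264.5.
With the floor, consumers buy 18 units at 62, so CS = ½ · (66.5 - 62) · 18 = 40.5.
Change in consumer surplus = 40.5 - 264.5 = -224.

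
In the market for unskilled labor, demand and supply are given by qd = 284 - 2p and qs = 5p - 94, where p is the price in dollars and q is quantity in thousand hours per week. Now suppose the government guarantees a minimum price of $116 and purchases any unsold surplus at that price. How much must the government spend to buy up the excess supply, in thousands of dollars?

Setting quantity demanded equal to quantity supplied, 284 - 2p = 5p - 94, gives p* = 54 and q* = 176.
Because the floor (116) lies above the market-clearing price, it is binding.
At p = 116: qd = 284 - 2·116 = 52 and qs = 5·116 - 94 = 486.
Surplus = qs - qd = 434.
Government expenditure = surplus × support price = 434 × 116 = 50344.

50344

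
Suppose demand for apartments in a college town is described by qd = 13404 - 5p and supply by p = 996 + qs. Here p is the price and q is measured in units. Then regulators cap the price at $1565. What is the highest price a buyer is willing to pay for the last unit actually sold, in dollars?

2567

Rearranging supply gives qs = p - 996. Equilibrium: 13404 - 5p = p - 996, so 14400 = 6p and p* = 2400, q* = 1404.
Since 1565 < 2400, the ceiling is binding.
At p = 1565: qd = 13404 - 5·1565 = 5579 and qs = 1565 - 996 = 569.
Only 569 units reach the market. On the demand curve, the marginal buyer's willingness to pay at q = 569 is (13404 - 569)/5 = 2567.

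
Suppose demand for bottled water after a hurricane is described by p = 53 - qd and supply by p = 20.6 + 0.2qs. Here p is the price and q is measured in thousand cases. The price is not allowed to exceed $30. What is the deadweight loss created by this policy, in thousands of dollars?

Rearranging demand gives qd = 53 - p; rearranging supply gives qs = 5p - 103. Without the control the market clears where 53 - p = 5p - 103, i.e. p* = 26 and q* = 27.
The ceiling of 30 is above the equilibrium price 26, so it is not binding; the market clears at p* = 26, q* = 27.
Since the control does not bind, no trades are prevented and deadweight loss is zero.

0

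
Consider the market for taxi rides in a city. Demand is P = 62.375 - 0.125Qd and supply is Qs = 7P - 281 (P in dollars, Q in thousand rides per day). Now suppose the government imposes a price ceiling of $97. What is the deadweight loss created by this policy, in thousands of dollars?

0

Rearranging demand gives Qd = 499 - 8P. Without the control the market clears where 499 - 8P = 7P - 281, i.e. P* = 52 and Q* = 83.
Since 97 is above P* = 52, the ceiling does not bind and the free-market outcome prevails.
Since the control does not bind, no trades are prevented and deadweight loss is zero.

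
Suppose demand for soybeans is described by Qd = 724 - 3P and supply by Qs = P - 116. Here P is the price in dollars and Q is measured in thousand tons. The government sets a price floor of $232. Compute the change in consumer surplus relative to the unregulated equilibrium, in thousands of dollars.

-1342

Without the control the market clears where 724 - 3P = P - 116, i.e. P* = 210 and Q* = 94.
Because the floor (232) lies above the market-clearing price, it is binding.
At P = 232: Qd = 724 - 3·232 = 28 and Qs = 232 - 116 = 116.
Consumer surplus without the control is ½ · (724/3 - 210) · 94 = 4418/3.
With the floor, consumers buy 28 units at 232, so CS = ½ · (724/3 - 232) · 28 = 392/3.
Change in consumer surplus = 392/3 - 4418/3 = -1342.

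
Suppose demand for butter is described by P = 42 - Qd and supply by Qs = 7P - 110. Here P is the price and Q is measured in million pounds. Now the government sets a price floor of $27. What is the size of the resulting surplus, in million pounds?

Rearranging demand gives Qd = 42 - P. Without the control the market clears where 42 - P = 7P - 110, i.e. P* = 19 and Q* = 23.
Since 27 > 19, the floor is binding.
At P = 27: Qd = 42 - 27 = 15 and Qs = 7·27 - 110 = 79.
Surplus = Qs - Qd = 79 - 15 = 64.

64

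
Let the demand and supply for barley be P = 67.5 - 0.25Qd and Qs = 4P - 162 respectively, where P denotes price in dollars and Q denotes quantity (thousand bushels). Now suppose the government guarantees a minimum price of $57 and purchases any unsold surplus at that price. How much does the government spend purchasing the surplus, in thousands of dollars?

Rearranging demand gives Qd = 270 - 4P. In a free market, 270 - 4P = 4P - 162 gives the equilibrium P* = 54, Q* = 54.
Because the floor (57) lies above the market-clearing price, it is binding.
At P = 57: Qd = 270 - 4·57 = 42 and Qs = 4·57 - 162 = 66.
Surplus = Qs - Qd = 24.
Government expenditure = surplus × support price = 24 × 57 = 1368.

1368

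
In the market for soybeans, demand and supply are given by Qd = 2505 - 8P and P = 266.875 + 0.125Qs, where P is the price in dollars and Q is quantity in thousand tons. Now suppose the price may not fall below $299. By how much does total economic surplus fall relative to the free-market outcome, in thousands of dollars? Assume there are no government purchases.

648

Rearranging supply gives Qs = 8P - 2135. In a free market, 2505 - 8P = 8P - 2135 gives the equilibrium P* = 290, Q* = 185.
The floor of 299 is above the equilibrium price 290, so it binds.
At P = 299: Qd = 2505 - 8·299 = 113 and Qs = 8·299 - 2135 = 257.
Quantity traded falls to 113. At Q = 113 the demand price is (2505 - 113)/8 = 299 and the supply price is (2135 + 113)/8 = 281.
Deadweight loss = ½ · (299 - 281) · (185 - 113) = ½ · 18 · 72 = 648.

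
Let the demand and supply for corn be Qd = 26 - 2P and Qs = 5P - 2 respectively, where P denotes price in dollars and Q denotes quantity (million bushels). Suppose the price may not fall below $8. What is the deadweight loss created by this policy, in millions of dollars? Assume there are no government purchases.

22.4

Setting quantity demanded equal to quantity supplied, 26 - 2P = 5P - 2, gives P* = 4 and Q* = 18.
The floor of 8 is above the equilibrium price 4, so it binds.
At P = 8: Qd = 26 - 2·8 = 10 and Qs = 5·8 - 2 = 38.
Quantity traded falls to 10. At Q = 10 the demand price is (26 - 10)/2 = 8 and the supply price is (2 + 10)/5 = 2.4.
Deadweight loss = ½ · (8 - 2.4) · (18 - 10) = ½ · 5.6 · 8 = 22.4.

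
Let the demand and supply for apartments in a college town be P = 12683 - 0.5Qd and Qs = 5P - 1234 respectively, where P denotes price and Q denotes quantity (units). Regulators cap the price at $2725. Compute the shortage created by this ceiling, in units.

7525

Rearranging demand gives Qd = 25366 - 2P. Without the control the market clears where 25366 - 2P = 5P - 1234, i.e. P* = 3800 and Q* = 17766.
Because the ceiling (2725) lies below the market-clearing price, it is binding.
At P = 2725: Qd = 25366 - 2·2725 = 19916 and Qs = 5·2725 - 1234 = 12391.
Shortage = Qd - Qs = 19916 - 12391 = 7525.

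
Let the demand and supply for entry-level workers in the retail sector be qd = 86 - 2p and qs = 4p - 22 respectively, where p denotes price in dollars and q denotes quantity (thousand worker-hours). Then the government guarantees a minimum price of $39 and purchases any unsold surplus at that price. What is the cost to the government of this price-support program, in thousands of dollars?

4914

Equilibrium: 86 - 2p = 4p - 22, so 108 = 6p and p* = 18, q* = 50.
Because the floor (39) lies above the market-clearing price, it is binding.
At p = 39: qd = 86 - 2·39 = 8 and qs = 4·39 - 22 = 134.
Surplus = qs - qd = 126.
Government expenditure = surplus × support price = 126 × 39 = 4914.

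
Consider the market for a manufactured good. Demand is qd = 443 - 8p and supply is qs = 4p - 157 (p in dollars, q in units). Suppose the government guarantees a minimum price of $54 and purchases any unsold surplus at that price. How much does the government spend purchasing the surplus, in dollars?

Equilibrium: 443 - 8p = 4p - 157, so 600 = 12p and p* = 50, q* = 43.
Because the floor (54) lies above the market-clearing price, it is binding.
At p = 54: qd = 443 - 8·54 = 11 and qs = 4·54 - 157 = 59.
Surplus = qs - qd = 48.
Government expenditure = surplus × support price = 48 × 54 = 2592.

2592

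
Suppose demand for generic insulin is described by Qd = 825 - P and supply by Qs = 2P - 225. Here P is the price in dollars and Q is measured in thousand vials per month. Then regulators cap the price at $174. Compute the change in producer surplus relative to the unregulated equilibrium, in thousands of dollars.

-52624

Equilibrium: 825 - P = 2P - 225, so 1050 = 3P and P* = 350, Q* = 475.
Because the ceiling (174) lies below the market-clearing price, it is binding.
At P = 174: Qd = 825 - 174 = 651 and Qs = 2·174 - 225 = 123.
Producer surplus without the control is ½ · (350 - 112.5) · 475 = 56406.25.
With the ceiling, producers sell 123 units at 174, so PS = ½ · (174 - 112.5) · 123 = 3782.25.
Change in producer surplus = 3782.25 - 56406.25 = -52624.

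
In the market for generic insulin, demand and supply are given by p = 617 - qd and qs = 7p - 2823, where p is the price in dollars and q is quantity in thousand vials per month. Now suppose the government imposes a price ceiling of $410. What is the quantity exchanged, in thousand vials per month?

47

Rearranging demand gives qd = 617 - p. Equilibrium: 617 - p = 7p - 2823, so 3440 = 8p and p* = 430, q* = 187.
The ceiling of 410 is below the equilibrium price 430, so it binds.
At p = 410: qd = 617 - 410 = 207 and qs = 7·410 - 2823 = 47.
The quantity actually transacted is the short side, supply: 47.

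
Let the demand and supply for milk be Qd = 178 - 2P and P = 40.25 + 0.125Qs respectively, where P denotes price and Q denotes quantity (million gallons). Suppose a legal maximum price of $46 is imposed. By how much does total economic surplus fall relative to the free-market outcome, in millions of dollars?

320

Rearranging supply gives Qs = 8P - 322. Without the control the market clears where 178 - 2P = 8P - 322, i.e. P* = 50 and Q* = 78.
Since 46 < 50, the ceiling is binding.
At P = 46: Qd = 178 - 2·46 = 86 and Qs = 8·46 - 322 = 46.
Quantity traded falls to 46. At Q = 46 the demand price is (178 - 46)/2 = 66 and the supply price is (322 + 46)/8 = 46.
Deadweight loss = ½ · (66 - 46) · (78 - 46) = ½ · 20 · 32 = 320.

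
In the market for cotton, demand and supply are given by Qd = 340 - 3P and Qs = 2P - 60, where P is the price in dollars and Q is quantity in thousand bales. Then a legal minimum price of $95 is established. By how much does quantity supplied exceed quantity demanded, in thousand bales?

Equilibrium: 340 - 3P = 2P - 60, so 400 = 5P and P* = 80, Q* = 100.
Because the floor (95) lies above the market-clearing price, it is binding.
At P = 95: Qd = 340 - 3·95 = 55 and Qs = 2·95 - 60 = 130.
Surplus = Qs - Qd = 130 - 55 = 75.

75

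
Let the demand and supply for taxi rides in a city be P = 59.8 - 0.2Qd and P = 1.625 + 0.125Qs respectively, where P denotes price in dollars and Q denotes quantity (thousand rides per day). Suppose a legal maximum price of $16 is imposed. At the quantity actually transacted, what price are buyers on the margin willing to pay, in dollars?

36.8

Rearranging demand gives Qd = 299 - 5P; rearranging supply gives Qs = 8P - 13. In a free market, 299 - 5P = 8P - 13 gives the equilibrium P* = 24, Q* = 179.
Because the ceiling (16) lies below the market-clearing price, it is binding.
At P = 16: Qd = 299 - 5·16 = 219 and Qs = 8·16 - 13 = 115.
Only 115 units reach the market. On the demand curve, the marginal buyer's willingness to pay at Q = 115 is (299 - 115)/5 = 36.8.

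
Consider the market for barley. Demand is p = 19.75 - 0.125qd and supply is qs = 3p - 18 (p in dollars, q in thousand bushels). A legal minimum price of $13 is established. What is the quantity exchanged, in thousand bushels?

Rearranging demand gives qd = 158 - 8p. Equilibrium: 158 - 8p = 3p - 18, so 176 = 11p and p* = 16, q* = 30.
The floor of 13 is below the equilibrium price 16, so it is not binding; the market clears at p* = 16, q* = 30.

30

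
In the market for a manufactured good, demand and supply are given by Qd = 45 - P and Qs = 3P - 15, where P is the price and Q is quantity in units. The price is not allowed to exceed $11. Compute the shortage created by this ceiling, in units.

16

Setting quantity demanded equal to quantity supplied, 45 - P = 3P - 15, gives P* = 15 and Q* = 30.
Because the ceiling (11) lies below the market-clearing price, it is binding.
At P = 11: Qd = 45 - 11 = 34 and Qs = 3·11 - 15 = 18.
Shortage = Qd - Qs = 34 - 18 = 16.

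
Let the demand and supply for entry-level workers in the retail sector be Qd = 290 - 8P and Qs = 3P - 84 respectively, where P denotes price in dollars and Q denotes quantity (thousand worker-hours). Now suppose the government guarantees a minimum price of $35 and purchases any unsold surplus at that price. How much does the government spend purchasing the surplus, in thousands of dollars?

385

In a free market, 290 - 8P = 3P - 84 gives the equilibrium P* = 34, Q* = 18.
The floor of 35 is above the equilibrium price 34, so it binds.
At P = 35: Qd = 290 - 8·35 = 10 and Qs = 3·35 - 84 = 21.
Surplus = Qs - Qd = 11.
Government expenditure = surplus × support price = 11 × 35 = 385.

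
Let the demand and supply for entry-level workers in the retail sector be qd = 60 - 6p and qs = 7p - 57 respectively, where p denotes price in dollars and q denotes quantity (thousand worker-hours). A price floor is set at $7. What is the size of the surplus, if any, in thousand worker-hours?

Without the control the market clears where 60 - 6p = 7p - 57, i.e. p* = 9 and q* = 6.
The floor of 7 is below the equilibrium price 9, so it is not binding; the market clears at p* = 9, q* = 6.
Since the control does not bind, there is no surplus.

0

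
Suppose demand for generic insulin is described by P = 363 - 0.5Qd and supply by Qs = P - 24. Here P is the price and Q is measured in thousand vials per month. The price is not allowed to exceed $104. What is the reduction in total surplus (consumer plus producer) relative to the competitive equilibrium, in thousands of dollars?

15987

Rearranging demand gives Qd = 726 - 2P. In a free market, 726 - 2P = P - 24 gives the equilibrium P* = 250, Q* = 226.
Because the ceiling (104) lies below the market-clearing price, it is binding.
At P = 104: Qd = 726 - 2·104 = 518 and Qs = 104 - 24 = 80.
Quantity traded falls to 80. At Q = 80 the demand price is (726 - 80)/2 = 323 and the supply price is 24 + 80 = 104.
Deadweight loss = ½ · (323 - 104) · (226 - 80) = ½ · 219 · 146 = 15987.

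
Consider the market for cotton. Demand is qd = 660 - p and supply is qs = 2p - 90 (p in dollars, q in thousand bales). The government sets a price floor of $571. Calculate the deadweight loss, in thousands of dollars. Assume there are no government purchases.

77280.75

Without the control the market clears where 660 - p = 2p - 90, i.e. p* = 250 and q* = 410.
Because the floor (571) lies above the market-clearing price, it is binding.
At p = 571: qd = 660 - 571 = 89 and qs = 2·571 - 90 = 1052.
Quantity traded falls to 89. At q = 89 the demand price is 660 - 89 = 571 and the supply price is (90 + 89)/2 = 89.5.
Deadweight loss = ½ · (571 - 89.5) · (410 - 89) = ½ · 481.5 · 321 = 77280.75.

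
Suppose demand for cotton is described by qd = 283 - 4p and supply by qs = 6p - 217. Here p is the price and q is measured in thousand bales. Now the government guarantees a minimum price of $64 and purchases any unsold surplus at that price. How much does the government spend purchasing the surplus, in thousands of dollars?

8960

Without the control the market clears where 283 - 4p = 6p - 217, i.e. p* = 50 and q* = 83.
Because the floor (64) lies above the market-clearing price, it is binding.
At p = 64: qd = 283 - 4·64 = 27 and qs = 6·64 - 217 = 167.
Surplus = qs - qd = 140.
Government expenditure = surplus × support price = 140 × 64 = 8960.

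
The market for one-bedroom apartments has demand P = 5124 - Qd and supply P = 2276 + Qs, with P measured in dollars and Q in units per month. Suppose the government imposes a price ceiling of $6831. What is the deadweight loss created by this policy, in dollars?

Rearranging demand gives Qd = 5124 - P; rearranging supply gives Qs = P - 2276. Without the control the market clears where 5124 - P = P - 2276, i.e. P* = 3700 and Q* = 1424.
The ceiling of 6831 is above the equilibrium price 3700, so it is not binding; the market clears at P* = 3700, Q* = 1424.
Since the control does not bind, no trades are prevented and deadweight loss is zero.

0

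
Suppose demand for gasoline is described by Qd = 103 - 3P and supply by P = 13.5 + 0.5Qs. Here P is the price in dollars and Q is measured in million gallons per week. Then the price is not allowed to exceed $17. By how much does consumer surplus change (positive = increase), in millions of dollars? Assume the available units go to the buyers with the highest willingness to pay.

9

Rearranging supply gives Qs = 2P - 27. In a free market, 103 - 3P = 2P - 27 gives the equilibrium P* = 26, Q* = 25.
Because the ceiling (17) lies below the market-clearing price, it is binding.
At P = 17: Qd = 103 - 3·17 = 52 and Qs = 2·17 - 27 = 7.
Consumer surplus without the control is ½ · (103/3 - 26) · 25 = 625/6.
With the ceiling, 7 units are sold at 17 (assume they go to the highest-value buyers). The demand price at Q = 7 is 32, so CS = ½ · [(103/3 - 17) + (32 - 17)] · 7 = 679/6.
Change in consumer surplus = 679/6 - 625/6 = 9.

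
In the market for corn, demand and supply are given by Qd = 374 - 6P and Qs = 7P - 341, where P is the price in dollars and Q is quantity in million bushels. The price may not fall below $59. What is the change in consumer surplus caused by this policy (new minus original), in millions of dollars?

-128

Setting quantity demanded equal to quantity supplied, 374 - 6P = 7P - 341, gives P* = 55 and Q* = 44.
The floor of 59 is above the equilibrium price 55, so it binds.
At P = 59: Qd = 374 - 6·59 = 20 and Qs = 7·59 - 341 = 72.
Consumer surplus without the control is ½ · (187/3 - 55) · 44 = 484/3.
With the floor, consumers buy 20 units at 59, so CS = ½ · (187/3 - 59) · 20 = 100/3.
Change in consumer surplus = 100/3 - 484/3 = -128.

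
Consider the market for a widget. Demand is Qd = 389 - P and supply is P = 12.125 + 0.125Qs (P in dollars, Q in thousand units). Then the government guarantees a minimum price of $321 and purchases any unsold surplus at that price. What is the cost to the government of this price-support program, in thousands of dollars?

771363

Rearranging supply gives Qs = 8P - 97. Equilibrium: 389 - P = 8P - 97, so 486 = 9P and P* = 54, Q* = 335.
Since 321 > 54, the floor is binding.
At P = 321: Qd = 389 - 321 = 68 and Qs = 8·321 - 97 = 2471.
Surplus = Qs - Qd = 2403.
Government expenditure = surplus × support price = 2403 × 321 = 771363.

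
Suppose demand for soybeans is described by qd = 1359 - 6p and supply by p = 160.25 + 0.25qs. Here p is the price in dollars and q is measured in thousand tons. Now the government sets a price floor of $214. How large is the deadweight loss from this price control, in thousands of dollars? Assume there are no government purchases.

Rearranging supply gives qs = 4p - 641. Without the control the market clears where 1359 - 6p = 4p - 641, i.e. p* = 200 and q* = 159.
The floor of 214 is above the equilibrium price 200, so it binds.
At p = 214: qd = 1359 - 6·214 = 75 and qs = 4·214 - 641 = 215.
Quantity traded falls to 75. At q = 75 the demand price is (1359 - 75)/6 = 214 and the supply price is (641 + 75)/4 = 179.
Deadweight loss = ½ · (214 - 179) · (159 - 75) = ½ · 35 · 84 = 1470.

1470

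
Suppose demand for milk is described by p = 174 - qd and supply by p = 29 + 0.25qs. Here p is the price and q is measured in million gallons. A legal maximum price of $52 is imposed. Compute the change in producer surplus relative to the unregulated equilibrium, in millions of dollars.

Rearranging demand gives qd = 174 - p; rearranging supply gives qs = 4p - 116. In a free market, 174 - p = 4p - 116 gives the equilibrium p* = 58, q* = 116.
The ceiling of 52 is below the equilibrium price 58, so it binds.
At p = 52: qd = 174 - 52 = 122 and qs = 4·52 - 116 = 92.
Producer surplus without the control is ½ · (58 - 29) · 116 = 1682.
With the ceiling, producers sell 92 units at 52, so PS = ½ · (52 - 29) · 92 = 1058.
Change in producer surplus = 1058 - 1682 = -624.

-624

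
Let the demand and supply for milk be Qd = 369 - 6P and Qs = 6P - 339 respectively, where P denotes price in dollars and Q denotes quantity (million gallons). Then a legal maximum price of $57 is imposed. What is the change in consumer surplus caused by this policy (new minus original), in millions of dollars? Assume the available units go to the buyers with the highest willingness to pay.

-6

Equilibrium: 369 - 6P = 6P - 339, so 708 = 12P and P* = 59, Q* = 15.
The ceiling of 57 is below the equilibrium price 59, so it binds.
At P = 57: Qd = 369 - 6·57 = 27 and Qs = 6·57 - 339 = 3.
Consumer surplus without the control is ½ · (61.5 - 59) · 15 = 18.75.
With the ceiling, 3 units are sold at 57 (assume they go to the highest-value buyers). The demand price at Q = 3 is 61, so CS = ½ · [(61.5 - 57) + (61 - 57)] · 3 = 12.75.
Change in consumer surplus = 12.75 - 18.75 = -6.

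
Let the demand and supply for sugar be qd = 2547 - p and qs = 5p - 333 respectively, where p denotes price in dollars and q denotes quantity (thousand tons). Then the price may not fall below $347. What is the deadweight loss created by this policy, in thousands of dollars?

Equilibrium: 2547 - p = 5p - 333, so 2880 = 6p and p* = 480, q* = 2067.
Since 347 is below p* = 480, the floor does not bind and the free-market outcome prevails.
Since the control does not bind, no trades are prevented and deadweight loss is zero.

0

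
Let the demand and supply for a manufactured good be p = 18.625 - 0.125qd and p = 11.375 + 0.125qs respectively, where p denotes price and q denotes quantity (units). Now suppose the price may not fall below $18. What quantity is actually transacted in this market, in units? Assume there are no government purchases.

Rearranging demand gives qd = 149 - 8p; rearranging supply gives qs = 8p - 91. In a free market, 149 - 8p = 8p - 91 gives the equilibrium p* = 15, q* = 29.
The floor of 18 is above the equilibrium price 15, so it binds.
At p = 18: qd = 149 - 8·18 = 5 and qs = 8·18 - 91 = 53.
The quantity actually transacted is the short side, demand: 5.

5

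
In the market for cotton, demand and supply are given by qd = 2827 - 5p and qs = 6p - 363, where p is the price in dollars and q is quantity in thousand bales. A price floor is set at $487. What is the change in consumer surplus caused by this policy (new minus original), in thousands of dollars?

-174246.5

Without the control the market clears where 2827 - 5p = 6p - 363, i.e. p* = 290 and q* = 1377.
Since 487 > 290, the floor is binding.
At p = 487: qd = 2827 - 5·487 = 392 and qs = 6·487 - 363 = 2559.
Consumer surplus without the control is ½ · (565.4 - 290) · 1377 = 189612.9.
With the floor, consumers buy 392 units at 487, so CS = ½ · (565.4 - 487) · 392 = 15366.4.
Change in consumer surplus = 15366.4 - 189612.9 = -174246.5.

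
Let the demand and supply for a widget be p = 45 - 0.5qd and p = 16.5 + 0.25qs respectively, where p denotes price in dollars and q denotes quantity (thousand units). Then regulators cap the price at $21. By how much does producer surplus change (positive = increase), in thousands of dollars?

Rearranging demand gives qd = 90 - 2p; rearranging supply gives qs = 4p - 66. Equilibrium: 90 - 2p = 4p - 66, so 156 = 6p and p* = 26, q* = 38.
Since 21 < 26, the ceiling is binding.
At p = 21: qd = 90 - 2·21 = 48 and qs = 4·21 - 66 = 18.
Producer surplus without the control is ½ · (26 - 16.5) · 38 = 180.5.
With the ceiling, producers sell 18 units at 21, so PS = ½ · (21 - 16.5) · 18 = 40.5.
Change in producer surplus = 40.5 - 180.5 = -140.

-140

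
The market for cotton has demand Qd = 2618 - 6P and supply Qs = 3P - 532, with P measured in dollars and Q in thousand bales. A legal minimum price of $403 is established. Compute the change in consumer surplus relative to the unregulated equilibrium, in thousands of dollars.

-19027

Equilibrium: 2618 - 6P = 3P - 532, so 3150 = 9P and P* = 350, Q* = 518.
The floor of 403 is above the equilibrium price 350, so it binds.
At P = 403: Qd = 2618 - 6·403 = 200 and Qs = 3·403 - 532 = 677.
Consumer surplus without the control is ½ · (1309/3 - 350) · 518 = 67081/3.
With the floor, consumers buy 200 units at 403, so CS = ½ · (1309/3 - 403) · 200 = 10000/3.
Change in consumer surplus = 10000/3 - 67081/3 = -19027.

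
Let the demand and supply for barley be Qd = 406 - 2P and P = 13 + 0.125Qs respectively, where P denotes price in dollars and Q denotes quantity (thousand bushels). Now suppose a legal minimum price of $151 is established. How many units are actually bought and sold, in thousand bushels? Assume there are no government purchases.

Rearranging supply gives Qs = 8P - 104. Setting quantity demanded equal to quantity supplied, 406 - 2P = 8P - 104, gives P* = 51 and Q* = 304.
Since 151 > 51, the floor is binding.
At P = 151: Qd = 406 - 2·151 = 104 and Qs = 8·151 - 104 = 1104.
The quantity actually transacted is the short side, demand: 104.

104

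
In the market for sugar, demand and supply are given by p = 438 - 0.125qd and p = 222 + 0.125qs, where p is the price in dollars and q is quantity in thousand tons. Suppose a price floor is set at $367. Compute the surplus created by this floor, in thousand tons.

592

Rearranging demand gives qd = 3504 - 8p; rearranging supply gives qs = 8p - 1776. In a free market, 3504 - 8p = 8p - 1776 gives the equilibrium p* = 330, q* = 864.
Because the floor (367) lies above the market-clearing price, it is binding.
At p = 367: qd = 3504 - 8·367 = 568 and qs = 8·367 - 1776 = 1160.
Surplus = qs - qd = 1160 - 568 = 592.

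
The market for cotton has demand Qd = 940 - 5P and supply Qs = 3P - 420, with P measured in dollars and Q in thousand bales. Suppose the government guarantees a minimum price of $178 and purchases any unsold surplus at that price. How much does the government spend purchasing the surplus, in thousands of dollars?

Without the control the market clears where 940 - 5P = 3P - 420, i.e. P* = 170 and Q* = 90.
Because the floor (178) lies above the market-clearing price, it is binding.
At P = 178: Qd = 940 - 5·178 = 50 and Qs = 3·178 - 420 = 114.
Surplus = Qs - Qd = 64.
Government expenditure = surplus × support price = 64 × 178 = 11392.

11392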